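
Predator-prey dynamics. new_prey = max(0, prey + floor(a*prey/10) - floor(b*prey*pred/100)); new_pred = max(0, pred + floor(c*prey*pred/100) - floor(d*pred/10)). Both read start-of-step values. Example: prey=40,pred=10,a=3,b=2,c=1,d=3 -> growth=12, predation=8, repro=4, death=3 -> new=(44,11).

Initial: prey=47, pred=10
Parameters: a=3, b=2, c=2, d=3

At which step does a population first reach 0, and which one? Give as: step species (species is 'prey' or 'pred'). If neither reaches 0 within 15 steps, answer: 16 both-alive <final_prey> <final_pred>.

Answer: 5 prey

Derivation:
Step 1: prey: 47+14-9=52; pred: 10+9-3=16
Step 2: prey: 52+15-16=51; pred: 16+16-4=28
Step 3: prey: 51+15-28=38; pred: 28+28-8=48
Step 4: prey: 38+11-36=13; pred: 48+36-14=70
Step 5: prey: 13+3-18=0; pred: 70+18-21=67
First extinction: prey at step 5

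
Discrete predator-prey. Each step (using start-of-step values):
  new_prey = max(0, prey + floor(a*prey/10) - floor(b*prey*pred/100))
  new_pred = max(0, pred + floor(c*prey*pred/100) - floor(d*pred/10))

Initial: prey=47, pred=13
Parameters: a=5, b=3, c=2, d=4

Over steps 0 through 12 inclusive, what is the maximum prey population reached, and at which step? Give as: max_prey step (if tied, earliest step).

Step 1: prey: 47+23-18=52; pred: 13+12-5=20
Step 2: prey: 52+26-31=47; pred: 20+20-8=32
Step 3: prey: 47+23-45=25; pred: 32+30-12=50
Step 4: prey: 25+12-37=0; pred: 50+25-20=55
Step 5: prey: 0+0-0=0; pred: 55+0-22=33
Step 6: prey: 0+0-0=0; pred: 33+0-13=20
Step 7: prey: 0+0-0=0; pred: 20+0-8=12
Step 8: prey: 0+0-0=0; pred: 12+0-4=8
Step 9: prey: 0+0-0=0; pred: 8+0-3=5
Step 10: prey: 0+0-0=0; pred: 5+0-2=3
Step 11: prey: 0+0-0=0; pred: 3+0-1=2
Step 12: prey: 0+0-0=0; pred: 2+0-0=2
Max prey = 52 at step 1

Answer: 52 1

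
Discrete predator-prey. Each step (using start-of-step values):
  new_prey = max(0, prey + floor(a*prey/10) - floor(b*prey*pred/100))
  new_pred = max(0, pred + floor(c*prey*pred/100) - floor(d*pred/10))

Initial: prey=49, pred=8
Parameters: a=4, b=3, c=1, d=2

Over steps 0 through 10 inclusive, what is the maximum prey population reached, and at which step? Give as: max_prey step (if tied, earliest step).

Step 1: prey: 49+19-11=57; pred: 8+3-1=10
Step 2: prey: 57+22-17=62; pred: 10+5-2=13
Step 3: prey: 62+24-24=62; pred: 13+8-2=19
Step 4: prey: 62+24-35=51; pred: 19+11-3=27
Step 5: prey: 51+20-41=30; pred: 27+13-5=35
Step 6: prey: 30+12-31=11; pred: 35+10-7=38
Step 7: prey: 11+4-12=3; pred: 38+4-7=35
Step 8: prey: 3+1-3=1; pred: 35+1-7=29
Step 9: prey: 1+0-0=1; pred: 29+0-5=24
Step 10: prey: 1+0-0=1; pred: 24+0-4=20
Max prey = 62 at step 2

Answer: 62 2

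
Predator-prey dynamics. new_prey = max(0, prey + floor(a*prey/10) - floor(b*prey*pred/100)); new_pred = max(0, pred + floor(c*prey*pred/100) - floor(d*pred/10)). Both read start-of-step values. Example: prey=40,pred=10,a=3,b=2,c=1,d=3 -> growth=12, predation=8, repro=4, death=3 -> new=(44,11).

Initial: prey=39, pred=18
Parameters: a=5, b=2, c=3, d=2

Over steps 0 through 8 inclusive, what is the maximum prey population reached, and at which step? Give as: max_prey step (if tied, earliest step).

Step 1: prey: 39+19-14=44; pred: 18+21-3=36
Step 2: prey: 44+22-31=35; pred: 36+47-7=76
Step 3: prey: 35+17-53=0; pred: 76+79-15=140
Step 4: prey: 0+0-0=0; pred: 140+0-28=112
Step 5: prey: 0+0-0=0; pred: 112+0-22=90
Step 6: prey: 0+0-0=0; pred: 90+0-18=72
Step 7: prey: 0+0-0=0; pred: 72+0-14=58
Step 8: prey: 0+0-0=0; pred: 58+0-11=47
Max prey = 44 at step 1

Answer: 44 1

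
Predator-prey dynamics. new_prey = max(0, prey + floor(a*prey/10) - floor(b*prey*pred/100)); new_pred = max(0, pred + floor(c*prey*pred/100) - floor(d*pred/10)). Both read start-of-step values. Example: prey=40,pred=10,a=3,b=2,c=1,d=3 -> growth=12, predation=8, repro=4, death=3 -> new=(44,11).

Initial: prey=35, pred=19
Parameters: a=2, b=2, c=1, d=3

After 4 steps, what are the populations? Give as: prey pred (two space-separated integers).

Step 1: prey: 35+7-13=29; pred: 19+6-5=20
Step 2: prey: 29+5-11=23; pred: 20+5-6=19
Step 3: prey: 23+4-8=19; pred: 19+4-5=18
Step 4: prey: 19+3-6=16; pred: 18+3-5=16

Answer: 16 16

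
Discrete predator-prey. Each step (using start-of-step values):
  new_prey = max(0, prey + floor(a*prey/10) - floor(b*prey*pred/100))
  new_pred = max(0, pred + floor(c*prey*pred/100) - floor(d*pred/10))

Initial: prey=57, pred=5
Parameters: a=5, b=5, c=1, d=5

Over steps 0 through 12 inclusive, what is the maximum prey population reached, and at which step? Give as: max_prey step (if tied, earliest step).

Answer: 118 4

Derivation:
Step 1: prey: 57+28-14=71; pred: 5+2-2=5
Step 2: prey: 71+35-17=89; pred: 5+3-2=6
Step 3: prey: 89+44-26=107; pred: 6+5-3=8
Step 4: prey: 107+53-42=118; pred: 8+8-4=12
Step 5: prey: 118+59-70=107; pred: 12+14-6=20
Step 6: prey: 107+53-107=53; pred: 20+21-10=31
Step 7: prey: 53+26-82=0; pred: 31+16-15=32
Step 8: prey: 0+0-0=0; pred: 32+0-16=16
Step 9: prey: 0+0-0=0; pred: 16+0-8=8
Step 10: prey: 0+0-0=0; pred: 8+0-4=4
Step 11: prey: 0+0-0=0; pred: 4+0-2=2
Step 12: prey: 0+0-0=0; pred: 2+0-1=1
Max prey = 118 at step 4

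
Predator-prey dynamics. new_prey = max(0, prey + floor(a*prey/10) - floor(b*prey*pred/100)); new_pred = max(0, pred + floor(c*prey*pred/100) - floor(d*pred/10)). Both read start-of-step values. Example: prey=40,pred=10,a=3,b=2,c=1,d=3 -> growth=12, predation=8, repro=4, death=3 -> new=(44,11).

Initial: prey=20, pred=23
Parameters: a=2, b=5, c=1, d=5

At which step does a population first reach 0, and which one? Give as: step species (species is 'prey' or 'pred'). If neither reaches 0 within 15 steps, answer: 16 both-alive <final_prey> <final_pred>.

Answer: 16 both-alive 1 1

Derivation:
Step 1: prey: 20+4-23=1; pred: 23+4-11=16
Step 2: prey: 1+0-0=1; pred: 16+0-8=8
Step 3: prey: 1+0-0=1; pred: 8+0-4=4
Step 4: prey: 1+0-0=1; pred: 4+0-2=2
Step 5: prey: 1+0-0=1; pred: 2+0-1=1
Step 6: prey: 1+0-0=1; pred: 1+0-0=1
Steps 7-15: state stable at prey=1, pred=1 (no change)
No extinction within 15 steps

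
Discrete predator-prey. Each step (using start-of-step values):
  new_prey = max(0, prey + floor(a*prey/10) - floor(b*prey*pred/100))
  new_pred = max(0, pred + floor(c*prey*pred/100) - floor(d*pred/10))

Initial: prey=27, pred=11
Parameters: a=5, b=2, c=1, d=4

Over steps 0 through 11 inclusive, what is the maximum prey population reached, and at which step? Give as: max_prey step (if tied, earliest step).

Answer: 116 6

Derivation:
Step 1: prey: 27+13-5=35; pred: 11+2-4=9
Step 2: prey: 35+17-6=46; pred: 9+3-3=9
Step 3: prey: 46+23-8=61; pred: 9+4-3=10
Step 4: prey: 61+30-12=79; pred: 10+6-4=12
Step 5: prey: 79+39-18=100; pred: 12+9-4=17
Step 6: prey: 100+50-34=116; pred: 17+17-6=28
Step 7: prey: 116+58-64=110; pred: 28+32-11=49
Step 8: prey: 110+55-107=58; pred: 49+53-19=83
Step 9: prey: 58+29-96=0; pred: 83+48-33=98
Step 10: prey: 0+0-0=0; pred: 98+0-39=59
Step 11: prey: 0+0-0=0; pred: 59+0-23=36
Max prey = 116 at step 6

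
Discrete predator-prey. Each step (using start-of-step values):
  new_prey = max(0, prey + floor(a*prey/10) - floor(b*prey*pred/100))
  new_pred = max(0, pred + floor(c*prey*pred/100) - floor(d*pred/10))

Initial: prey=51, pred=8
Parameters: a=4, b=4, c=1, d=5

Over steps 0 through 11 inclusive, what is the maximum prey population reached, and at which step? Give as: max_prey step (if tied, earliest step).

Step 1: prey: 51+20-16=55; pred: 8+4-4=8
Step 2: prey: 55+22-17=60; pred: 8+4-4=8
Step 3: prey: 60+24-19=65; pred: 8+4-4=8
Step 4: prey: 65+26-20=71; pred: 8+5-4=9
Step 5: prey: 71+28-25=74; pred: 9+6-4=11
Step 6: prey: 74+29-32=71; pred: 11+8-5=14
Step 7: prey: 71+28-39=60; pred: 14+9-7=16
Step 8: prey: 60+24-38=46; pred: 16+9-8=17
Step 9: prey: 46+18-31=33; pred: 17+7-8=16
Step 10: prey: 33+13-21=25; pred: 16+5-8=13
Step 11: prey: 25+10-13=22; pred: 13+3-6=10
Max prey = 74 at step 5

Answer: 74 5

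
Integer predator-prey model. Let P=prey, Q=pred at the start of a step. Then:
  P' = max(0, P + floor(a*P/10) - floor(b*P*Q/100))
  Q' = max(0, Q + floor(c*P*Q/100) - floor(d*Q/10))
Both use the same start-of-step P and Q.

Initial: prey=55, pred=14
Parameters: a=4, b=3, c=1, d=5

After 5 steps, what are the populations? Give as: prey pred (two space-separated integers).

Answer: 50 14

Derivation:
Step 1: prey: 55+22-23=54; pred: 14+7-7=14
Step 2: prey: 54+21-22=53; pred: 14+7-7=14
Step 3: prey: 53+21-22=52; pred: 14+7-7=14
Step 4: prey: 52+20-21=51; pred: 14+7-7=14
Step 5: prey: 51+20-21=50; pred: 14+7-7=14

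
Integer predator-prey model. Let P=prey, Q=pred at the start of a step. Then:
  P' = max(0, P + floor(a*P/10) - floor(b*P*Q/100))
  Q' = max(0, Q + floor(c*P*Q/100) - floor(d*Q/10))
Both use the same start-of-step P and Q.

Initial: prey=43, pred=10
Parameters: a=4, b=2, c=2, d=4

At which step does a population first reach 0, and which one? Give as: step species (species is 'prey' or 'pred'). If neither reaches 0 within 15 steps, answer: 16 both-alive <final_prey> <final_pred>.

Answer: 6 prey

Derivation:
Step 1: prey: 43+17-8=52; pred: 10+8-4=14
Step 2: prey: 52+20-14=58; pred: 14+14-5=23
Step 3: prey: 58+23-26=55; pred: 23+26-9=40
Step 4: prey: 55+22-44=33; pred: 40+44-16=68
Step 5: prey: 33+13-44=2; pred: 68+44-27=85
Step 6: prey: 2+0-3=0; pred: 85+3-34=54
First extinction: prey at step 6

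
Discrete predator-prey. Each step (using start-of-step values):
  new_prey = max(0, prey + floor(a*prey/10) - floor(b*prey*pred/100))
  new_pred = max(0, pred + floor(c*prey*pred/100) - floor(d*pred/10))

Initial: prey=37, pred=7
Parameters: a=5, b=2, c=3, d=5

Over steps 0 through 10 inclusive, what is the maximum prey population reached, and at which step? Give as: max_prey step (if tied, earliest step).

Step 1: prey: 37+18-5=50; pred: 7+7-3=11
Step 2: prey: 50+25-11=64; pred: 11+16-5=22
Step 3: prey: 64+32-28=68; pred: 22+42-11=53
Step 4: prey: 68+34-72=30; pred: 53+108-26=135
Step 5: prey: 30+15-81=0; pred: 135+121-67=189
Step 6: prey: 0+0-0=0; pred: 189+0-94=95
Step 7: prey: 0+0-0=0; pred: 95+0-47=48
Step 8: prey: 0+0-0=0; pred: 48+0-24=24
Step 9: prey: 0+0-0=0; pred: 24+0-12=12
Step 10: prey: 0+0-0=0; pred: 12+0-6=6
Max prey = 68 at step 3

Answer: 68 3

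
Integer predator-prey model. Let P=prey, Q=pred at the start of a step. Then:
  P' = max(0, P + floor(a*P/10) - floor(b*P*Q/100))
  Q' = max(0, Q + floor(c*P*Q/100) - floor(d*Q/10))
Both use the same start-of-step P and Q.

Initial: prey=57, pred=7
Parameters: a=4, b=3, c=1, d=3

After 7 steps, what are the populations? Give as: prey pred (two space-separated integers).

Answer: 2 37

Derivation:
Step 1: prey: 57+22-11=68; pred: 7+3-2=8
Step 2: prey: 68+27-16=79; pred: 8+5-2=11
Step 3: prey: 79+31-26=84; pred: 11+8-3=16
Step 4: prey: 84+33-40=77; pred: 16+13-4=25
Step 5: prey: 77+30-57=50; pred: 25+19-7=37
Step 6: prey: 50+20-55=15; pred: 37+18-11=44
Step 7: prey: 15+6-19=2; pred: 44+6-13=37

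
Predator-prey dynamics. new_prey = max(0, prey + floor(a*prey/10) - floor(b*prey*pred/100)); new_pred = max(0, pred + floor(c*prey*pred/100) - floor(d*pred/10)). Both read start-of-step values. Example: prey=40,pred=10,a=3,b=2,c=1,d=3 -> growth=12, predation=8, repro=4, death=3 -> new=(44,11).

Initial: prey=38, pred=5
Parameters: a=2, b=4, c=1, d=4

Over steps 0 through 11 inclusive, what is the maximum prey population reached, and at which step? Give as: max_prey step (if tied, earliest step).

Step 1: prey: 38+7-7=38; pred: 5+1-2=4
Step 2: prey: 38+7-6=39; pred: 4+1-1=4
Step 3: prey: 39+7-6=40; pred: 4+1-1=4
Step 4: prey: 40+8-6=42; pred: 4+1-1=4
Step 5: prey: 42+8-6=44; pred: 4+1-1=4
Step 6: prey: 44+8-7=45; pred: 4+1-1=4
Step 7: prey: 45+9-7=47; pred: 4+1-1=4
Step 8: prey: 47+9-7=49; pred: 4+1-1=4
Step 9: prey: 49+9-7=51; pred: 4+1-1=4
Step 10: prey: 51+10-8=53; pred: 4+2-1=5
Step 11: prey: 53+10-10=53; pred: 5+2-2=5
Max prey = 53 at step 10

Answer: 53 10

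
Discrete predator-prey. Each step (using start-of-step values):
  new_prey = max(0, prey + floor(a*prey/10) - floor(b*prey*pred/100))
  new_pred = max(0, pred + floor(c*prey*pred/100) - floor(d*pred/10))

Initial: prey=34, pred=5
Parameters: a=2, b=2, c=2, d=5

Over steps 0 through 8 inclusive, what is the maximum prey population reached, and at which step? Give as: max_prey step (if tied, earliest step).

Step 1: prey: 34+6-3=37; pred: 5+3-2=6
Step 2: prey: 37+7-4=40; pred: 6+4-3=7
Step 3: prey: 40+8-5=43; pred: 7+5-3=9
Step 4: prey: 43+8-7=44; pred: 9+7-4=12
Step 5: prey: 44+8-10=42; pred: 12+10-6=16
Step 6: prey: 42+8-13=37; pred: 16+13-8=21
Step 7: prey: 37+7-15=29; pred: 21+15-10=26
Step 8: prey: 29+5-15=19; pred: 26+15-13=28
Max prey = 44 at step 4

Answer: 44 4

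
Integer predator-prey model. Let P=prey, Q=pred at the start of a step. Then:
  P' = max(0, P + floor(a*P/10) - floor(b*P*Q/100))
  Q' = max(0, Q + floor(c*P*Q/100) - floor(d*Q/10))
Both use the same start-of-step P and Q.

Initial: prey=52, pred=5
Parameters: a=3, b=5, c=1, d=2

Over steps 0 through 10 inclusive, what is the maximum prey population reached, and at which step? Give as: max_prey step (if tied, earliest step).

Answer: 54 1

Derivation:
Step 1: prey: 52+15-13=54; pred: 5+2-1=6
Step 2: prey: 54+16-16=54; pred: 6+3-1=8
Step 3: prey: 54+16-21=49; pred: 8+4-1=11
Step 4: prey: 49+14-26=37; pred: 11+5-2=14
Step 5: prey: 37+11-25=23; pred: 14+5-2=17
Step 6: prey: 23+6-19=10; pred: 17+3-3=17
Step 7: prey: 10+3-8=5; pred: 17+1-3=15
Step 8: prey: 5+1-3=3; pred: 15+0-3=12
Step 9: prey: 3+0-1=2; pred: 12+0-2=10
Step 10: prey: 2+0-1=1; pred: 10+0-2=8
Max prey = 54 at step 1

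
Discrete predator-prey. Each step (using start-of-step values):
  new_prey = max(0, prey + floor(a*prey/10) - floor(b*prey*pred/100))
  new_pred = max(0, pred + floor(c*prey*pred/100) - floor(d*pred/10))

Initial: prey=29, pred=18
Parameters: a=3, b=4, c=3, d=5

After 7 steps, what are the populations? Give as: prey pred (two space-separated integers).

Answer: 1 1

Derivation:
Step 1: prey: 29+8-20=17; pred: 18+15-9=24
Step 2: prey: 17+5-16=6; pred: 24+12-12=24
Step 3: prey: 6+1-5=2; pred: 24+4-12=16
Step 4: prey: 2+0-1=1; pred: 16+0-8=8
Step 5: prey: 1+0-0=1; pred: 8+0-4=4
Step 6: prey: 1+0-0=1; pred: 4+0-2=2
Step 7: prey: 1+0-0=1; pred: 2+0-1=1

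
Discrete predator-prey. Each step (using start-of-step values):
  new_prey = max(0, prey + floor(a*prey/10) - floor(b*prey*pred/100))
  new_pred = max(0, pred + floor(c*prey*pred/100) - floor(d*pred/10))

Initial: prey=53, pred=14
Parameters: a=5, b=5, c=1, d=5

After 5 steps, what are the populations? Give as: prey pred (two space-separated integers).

Answer: 34 6

Derivation:
Step 1: prey: 53+26-37=42; pred: 14+7-7=14
Step 2: prey: 42+21-29=34; pred: 14+5-7=12
Step 3: prey: 34+17-20=31; pred: 12+4-6=10
Step 4: prey: 31+15-15=31; pred: 10+3-5=8
Step 5: prey: 31+15-12=34; pred: 8+2-4=6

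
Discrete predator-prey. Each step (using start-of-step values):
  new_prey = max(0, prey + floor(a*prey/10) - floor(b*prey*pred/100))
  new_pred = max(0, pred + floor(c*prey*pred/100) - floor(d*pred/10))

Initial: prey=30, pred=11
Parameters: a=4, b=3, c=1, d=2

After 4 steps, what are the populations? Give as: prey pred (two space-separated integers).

Step 1: prey: 30+12-9=33; pred: 11+3-2=12
Step 2: prey: 33+13-11=35; pred: 12+3-2=13
Step 3: prey: 35+14-13=36; pred: 13+4-2=15
Step 4: prey: 36+14-16=34; pred: 15+5-3=17

Answer: 34 17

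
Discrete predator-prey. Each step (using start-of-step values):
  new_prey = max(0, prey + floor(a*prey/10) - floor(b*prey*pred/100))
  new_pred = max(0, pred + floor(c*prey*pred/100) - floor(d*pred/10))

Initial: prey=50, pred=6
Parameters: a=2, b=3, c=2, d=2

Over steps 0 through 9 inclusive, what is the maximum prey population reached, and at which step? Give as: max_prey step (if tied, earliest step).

Step 1: prey: 50+10-9=51; pred: 6+6-1=11
Step 2: prey: 51+10-16=45; pred: 11+11-2=20
Step 3: prey: 45+9-27=27; pred: 20+18-4=34
Step 4: prey: 27+5-27=5; pred: 34+18-6=46
Step 5: prey: 5+1-6=0; pred: 46+4-9=41
Step 6: prey: 0+0-0=0; pred: 41+0-8=33
Step 7: prey: 0+0-0=0; pred: 33+0-6=27
Step 8: prey: 0+0-0=0; pred: 27+0-5=22
Step 9: prey: 0+0-0=0; pred: 22+0-4=18
Max prey = 51 at step 1

Answer: 51 1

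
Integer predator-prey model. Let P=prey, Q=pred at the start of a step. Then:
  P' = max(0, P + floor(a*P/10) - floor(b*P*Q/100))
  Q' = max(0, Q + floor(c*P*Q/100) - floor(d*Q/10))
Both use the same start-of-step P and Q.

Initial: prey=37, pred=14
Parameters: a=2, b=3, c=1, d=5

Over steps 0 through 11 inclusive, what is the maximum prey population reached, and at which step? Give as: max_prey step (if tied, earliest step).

Answer: 53 11

Derivation:
Step 1: prey: 37+7-15=29; pred: 14+5-7=12
Step 2: prey: 29+5-10=24; pred: 12+3-6=9
Step 3: prey: 24+4-6=22; pred: 9+2-4=7
Step 4: prey: 22+4-4=22; pred: 7+1-3=5
Step 5: prey: 22+4-3=23; pred: 5+1-2=4
Step 6: prey: 23+4-2=25; pred: 4+0-2=2
Step 7: prey: 25+5-1=29; pred: 2+0-1=1
Step 8: prey: 29+5-0=34; pred: 1+0-0=1
Step 9: prey: 34+6-1=39; pred: 1+0-0=1
Step 10: prey: 39+7-1=45; pred: 1+0-0=1
Step 11: prey: 45+9-1=53; pred: 1+0-0=1
Max prey = 53 at step 11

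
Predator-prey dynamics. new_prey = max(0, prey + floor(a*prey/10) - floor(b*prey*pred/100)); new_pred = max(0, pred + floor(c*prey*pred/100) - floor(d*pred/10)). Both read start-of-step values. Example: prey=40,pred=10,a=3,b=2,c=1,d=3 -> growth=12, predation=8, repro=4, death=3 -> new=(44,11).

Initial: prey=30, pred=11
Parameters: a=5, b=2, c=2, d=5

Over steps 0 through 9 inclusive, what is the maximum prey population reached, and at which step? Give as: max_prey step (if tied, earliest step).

Step 1: prey: 30+15-6=39; pred: 11+6-5=12
Step 2: prey: 39+19-9=49; pred: 12+9-6=15
Step 3: prey: 49+24-14=59; pred: 15+14-7=22
Step 4: prey: 59+29-25=63; pred: 22+25-11=36
Step 5: prey: 63+31-45=49; pred: 36+45-18=63
Step 6: prey: 49+24-61=12; pred: 63+61-31=93
Step 7: prey: 12+6-22=0; pred: 93+22-46=69
Step 8: prey: 0+0-0=0; pred: 69+0-34=35
Step 9: prey: 0+0-0=0; pred: 35+0-17=18
Max prey = 63 at step 4

Answer: 63 4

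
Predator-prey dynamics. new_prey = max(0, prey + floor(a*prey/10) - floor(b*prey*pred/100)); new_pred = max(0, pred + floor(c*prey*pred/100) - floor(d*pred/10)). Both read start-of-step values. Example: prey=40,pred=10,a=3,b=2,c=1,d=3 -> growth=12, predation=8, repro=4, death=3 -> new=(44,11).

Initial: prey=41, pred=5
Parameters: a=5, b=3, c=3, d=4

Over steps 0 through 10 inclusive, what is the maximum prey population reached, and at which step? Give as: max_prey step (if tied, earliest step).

Answer: 68 2

Derivation:
Step 1: prey: 41+20-6=55; pred: 5+6-2=9
Step 2: prey: 55+27-14=68; pred: 9+14-3=20
Step 3: prey: 68+34-40=62; pred: 20+40-8=52
Step 4: prey: 62+31-96=0; pred: 52+96-20=128
Step 5: prey: 0+0-0=0; pred: 128+0-51=77
Step 6: prey: 0+0-0=0; pred: 77+0-30=47
Step 7: prey: 0+0-0=0; pred: 47+0-18=29
Step 8: prey: 0+0-0=0; pred: 29+0-11=18
Step 9: prey: 0+0-0=0; pred: 18+0-7=11
Step 10: prey: 0+0-0=0; pred: 11+0-4=7
Max prey = 68 at step 2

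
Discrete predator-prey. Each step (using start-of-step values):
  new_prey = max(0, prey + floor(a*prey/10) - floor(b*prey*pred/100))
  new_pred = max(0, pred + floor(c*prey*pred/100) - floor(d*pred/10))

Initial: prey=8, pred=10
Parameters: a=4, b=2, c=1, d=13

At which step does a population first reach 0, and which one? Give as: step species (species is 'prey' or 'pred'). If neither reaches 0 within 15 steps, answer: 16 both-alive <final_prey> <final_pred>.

Answer: 1 pred

Derivation:
Step 1: prey: 8+3-1=10; pred: 10+0-13=0
First extinction: pred at step 1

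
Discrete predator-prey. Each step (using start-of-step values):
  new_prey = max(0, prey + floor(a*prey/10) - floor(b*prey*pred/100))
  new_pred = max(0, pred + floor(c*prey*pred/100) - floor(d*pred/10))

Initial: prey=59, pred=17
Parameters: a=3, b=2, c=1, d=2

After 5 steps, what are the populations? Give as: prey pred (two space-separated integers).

Answer: 5 42

Derivation:
Step 1: prey: 59+17-20=56; pred: 17+10-3=24
Step 2: prey: 56+16-26=46; pred: 24+13-4=33
Step 3: prey: 46+13-30=29; pred: 33+15-6=42
Step 4: prey: 29+8-24=13; pred: 42+12-8=46
Step 5: prey: 13+3-11=5; pred: 46+5-9=42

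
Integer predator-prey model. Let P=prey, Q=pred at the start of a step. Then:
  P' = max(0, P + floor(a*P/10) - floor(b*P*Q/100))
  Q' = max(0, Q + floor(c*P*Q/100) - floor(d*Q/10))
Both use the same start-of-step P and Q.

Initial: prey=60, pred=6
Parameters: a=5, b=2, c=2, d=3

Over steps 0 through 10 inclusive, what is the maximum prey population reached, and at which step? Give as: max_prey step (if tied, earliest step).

Answer: 105 2

Derivation:
Step 1: prey: 60+30-7=83; pred: 6+7-1=12
Step 2: prey: 83+41-19=105; pred: 12+19-3=28
Step 3: prey: 105+52-58=99; pred: 28+58-8=78
Step 4: prey: 99+49-154=0; pred: 78+154-23=209
Step 5: prey: 0+0-0=0; pred: 209+0-62=147
Step 6: prey: 0+0-0=0; pred: 147+0-44=103
Step 7: prey: 0+0-0=0; pred: 103+0-30=73
Step 8: prey: 0+0-0=0; pred: 73+0-21=52
Step 9: prey: 0+0-0=0; pred: 52+0-15=37
Step 10: prey: 0+0-0=0; pred: 37+0-11=26
Max prey = 105 at step 2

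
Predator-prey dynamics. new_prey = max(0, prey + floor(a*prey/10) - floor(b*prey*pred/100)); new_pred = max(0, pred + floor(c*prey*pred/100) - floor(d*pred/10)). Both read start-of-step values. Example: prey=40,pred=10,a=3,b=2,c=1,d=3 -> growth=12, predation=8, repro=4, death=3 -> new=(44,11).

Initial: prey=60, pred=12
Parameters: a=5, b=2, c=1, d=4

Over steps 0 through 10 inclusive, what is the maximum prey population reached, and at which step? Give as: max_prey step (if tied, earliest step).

Answer: 102 3

Derivation:
Step 1: prey: 60+30-14=76; pred: 12+7-4=15
Step 2: prey: 76+38-22=92; pred: 15+11-6=20
Step 3: prey: 92+46-36=102; pred: 20+18-8=30
Step 4: prey: 102+51-61=92; pred: 30+30-12=48
Step 5: prey: 92+46-88=50; pred: 48+44-19=73
Step 6: prey: 50+25-73=2; pred: 73+36-29=80
Step 7: prey: 2+1-3=0; pred: 80+1-32=49
Step 8: prey: 0+0-0=0; pred: 49+0-19=30
Step 9: prey: 0+0-0=0; pred: 30+0-12=18
Step 10: prey: 0+0-0=0; pred: 18+0-7=11
Max prey = 102 at step 3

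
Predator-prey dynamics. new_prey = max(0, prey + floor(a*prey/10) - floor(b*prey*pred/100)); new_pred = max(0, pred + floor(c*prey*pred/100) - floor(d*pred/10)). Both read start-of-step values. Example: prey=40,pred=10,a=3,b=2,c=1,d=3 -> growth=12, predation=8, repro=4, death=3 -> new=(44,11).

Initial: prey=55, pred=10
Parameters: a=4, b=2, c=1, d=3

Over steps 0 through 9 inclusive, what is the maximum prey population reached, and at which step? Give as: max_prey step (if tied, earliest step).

Step 1: prey: 55+22-11=66; pred: 10+5-3=12
Step 2: prey: 66+26-15=77; pred: 12+7-3=16
Step 3: prey: 77+30-24=83; pred: 16+12-4=24
Step 4: prey: 83+33-39=77; pred: 24+19-7=36
Step 5: prey: 77+30-55=52; pred: 36+27-10=53
Step 6: prey: 52+20-55=17; pred: 53+27-15=65
Step 7: prey: 17+6-22=1; pred: 65+11-19=57
Step 8: prey: 1+0-1=0; pred: 57+0-17=40
Step 9: prey: 0+0-0=0; pred: 40+0-12=28
Max prey = 83 at step 3

Answer: 83 3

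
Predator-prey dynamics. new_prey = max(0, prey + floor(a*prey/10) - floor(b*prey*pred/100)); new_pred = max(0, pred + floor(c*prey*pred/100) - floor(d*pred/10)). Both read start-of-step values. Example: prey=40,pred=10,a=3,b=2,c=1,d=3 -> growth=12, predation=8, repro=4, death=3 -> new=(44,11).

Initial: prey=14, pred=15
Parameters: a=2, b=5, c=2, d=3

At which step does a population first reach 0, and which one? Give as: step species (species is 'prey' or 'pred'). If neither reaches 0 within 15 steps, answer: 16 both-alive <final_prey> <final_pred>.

Answer: 16 both-alive 2 3

Derivation:
Step 1: prey: 14+2-10=6; pred: 15+4-4=15
Step 2: prey: 6+1-4=3; pred: 15+1-4=12
Step 3: prey: 3+0-1=2; pred: 12+0-3=9
Step 4: prey: 2+0-0=2; pred: 9+0-2=7
Step 5: prey: 2+0-0=2; pred: 7+0-2=5
Step 6: prey: 2+0-0=2; pred: 5+0-1=4
Step 7: prey: 2+0-0=2; pred: 4+0-1=3
Step 8: prey: 2+0-0=2; pred: 3+0-0=3
Steps 9-15: state stable at prey=2, pred=3 (no change)
No extinction within 15 steps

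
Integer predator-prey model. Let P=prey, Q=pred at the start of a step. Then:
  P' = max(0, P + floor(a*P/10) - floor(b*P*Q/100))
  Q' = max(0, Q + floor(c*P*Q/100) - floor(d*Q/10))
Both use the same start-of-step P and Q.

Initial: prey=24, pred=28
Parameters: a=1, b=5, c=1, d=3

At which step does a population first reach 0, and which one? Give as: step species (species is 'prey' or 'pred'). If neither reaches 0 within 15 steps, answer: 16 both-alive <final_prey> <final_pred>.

Answer: 1 prey

Derivation:
Step 1: prey: 24+2-33=0; pred: 28+6-8=26
First extinction: prey at step 1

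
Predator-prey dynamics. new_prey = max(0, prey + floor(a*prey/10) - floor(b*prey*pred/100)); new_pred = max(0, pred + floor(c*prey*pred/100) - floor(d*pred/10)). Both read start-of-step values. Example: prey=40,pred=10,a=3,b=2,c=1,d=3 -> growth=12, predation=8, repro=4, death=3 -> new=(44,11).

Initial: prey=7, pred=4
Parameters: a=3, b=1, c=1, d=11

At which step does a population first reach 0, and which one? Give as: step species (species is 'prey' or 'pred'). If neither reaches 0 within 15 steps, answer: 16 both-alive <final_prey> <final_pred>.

Step 1: prey: 7+2-0=9; pred: 4+0-4=0
First extinction: pred at step 1

Answer: 1 pred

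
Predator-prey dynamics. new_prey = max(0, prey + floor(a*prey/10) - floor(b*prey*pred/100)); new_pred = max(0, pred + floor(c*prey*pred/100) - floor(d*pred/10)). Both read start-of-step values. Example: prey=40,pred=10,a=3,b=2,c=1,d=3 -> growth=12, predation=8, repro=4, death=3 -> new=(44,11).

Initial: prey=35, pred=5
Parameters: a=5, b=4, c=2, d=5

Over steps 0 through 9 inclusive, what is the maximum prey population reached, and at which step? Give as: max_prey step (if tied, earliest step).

Step 1: prey: 35+17-7=45; pred: 5+3-2=6
Step 2: prey: 45+22-10=57; pred: 6+5-3=8
Step 3: prey: 57+28-18=67; pred: 8+9-4=13
Step 4: prey: 67+33-34=66; pred: 13+17-6=24
Step 5: prey: 66+33-63=36; pred: 24+31-12=43
Step 6: prey: 36+18-61=0; pred: 43+30-21=52
Step 7: prey: 0+0-0=0; pred: 52+0-26=26
Step 8: prey: 0+0-0=0; pred: 26+0-13=13
Step 9: prey: 0+0-0=0; pred: 13+0-6=7
Max prey = 67 at step 3

Answer: 67 3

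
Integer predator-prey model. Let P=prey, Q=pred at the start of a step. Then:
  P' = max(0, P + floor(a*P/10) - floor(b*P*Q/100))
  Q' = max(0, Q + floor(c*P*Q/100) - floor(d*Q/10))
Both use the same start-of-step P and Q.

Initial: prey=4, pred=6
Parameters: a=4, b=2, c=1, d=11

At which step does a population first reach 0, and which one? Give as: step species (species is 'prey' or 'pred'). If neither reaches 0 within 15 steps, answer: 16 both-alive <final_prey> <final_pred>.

Step 1: prey: 4+1-0=5; pred: 6+0-6=0
First extinction: pred at step 1

Answer: 1 pred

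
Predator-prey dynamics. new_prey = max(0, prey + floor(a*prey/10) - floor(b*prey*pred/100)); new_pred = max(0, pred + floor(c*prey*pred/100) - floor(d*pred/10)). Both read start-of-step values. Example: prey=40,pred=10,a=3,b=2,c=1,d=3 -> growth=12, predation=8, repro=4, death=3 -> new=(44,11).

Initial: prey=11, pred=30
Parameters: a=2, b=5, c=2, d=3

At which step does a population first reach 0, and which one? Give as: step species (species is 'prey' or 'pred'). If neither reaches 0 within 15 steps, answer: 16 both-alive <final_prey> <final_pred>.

Answer: 1 prey

Derivation:
Step 1: prey: 11+2-16=0; pred: 30+6-9=27
First extinction: prey at step 1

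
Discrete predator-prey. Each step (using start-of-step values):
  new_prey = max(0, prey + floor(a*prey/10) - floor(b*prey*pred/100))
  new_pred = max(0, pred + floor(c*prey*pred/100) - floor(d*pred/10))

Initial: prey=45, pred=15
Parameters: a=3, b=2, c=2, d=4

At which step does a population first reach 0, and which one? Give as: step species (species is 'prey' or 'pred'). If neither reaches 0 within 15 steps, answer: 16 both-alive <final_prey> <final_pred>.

Step 1: prey: 45+13-13=45; pred: 15+13-6=22
Step 2: prey: 45+13-19=39; pred: 22+19-8=33
Step 3: prey: 39+11-25=25; pred: 33+25-13=45
Step 4: prey: 25+7-22=10; pred: 45+22-18=49
Step 5: prey: 10+3-9=4; pred: 49+9-19=39
Step 6: prey: 4+1-3=2; pred: 39+3-15=27
Step 7: prey: 2+0-1=1; pred: 27+1-10=18
Step 8: prey: 1+0-0=1; pred: 18+0-7=11
Step 9: prey: 1+0-0=1; pred: 11+0-4=7
Step 10: prey: 1+0-0=1; pred: 7+0-2=5
Step 11: prey: 1+0-0=1; pred: 5+0-2=3
Step 12: prey: 1+0-0=1; pred: 3+0-1=2
Step 13: prey: 1+0-0=1; pred: 2+0-0=2
Steps 14-15: state stable at prey=1, pred=2 (no change)
No extinction within 15 steps

Answer: 16 both-alive 1 2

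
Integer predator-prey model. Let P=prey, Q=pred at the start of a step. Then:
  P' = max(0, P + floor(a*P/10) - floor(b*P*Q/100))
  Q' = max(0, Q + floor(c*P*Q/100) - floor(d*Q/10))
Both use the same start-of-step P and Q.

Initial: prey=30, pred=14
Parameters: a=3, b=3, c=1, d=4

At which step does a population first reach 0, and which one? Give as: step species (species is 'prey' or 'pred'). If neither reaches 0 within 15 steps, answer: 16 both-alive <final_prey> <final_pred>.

Answer: 16 both-alive 93 12

Derivation:
Step 1: prey: 30+9-12=27; pred: 14+4-5=13
Step 2: prey: 27+8-10=25; pred: 13+3-5=11
Step 3: prey: 25+7-8=24; pred: 11+2-4=9
Step 4: prey: 24+7-6=25; pred: 9+2-3=8
Step 5: prey: 25+7-6=26; pred: 8+2-3=7
Step 6: prey: 26+7-5=28; pred: 7+1-2=6
Step 7: prey: 28+8-5=31; pred: 6+1-2=5
Step 8: prey: 31+9-4=36; pred: 5+1-2=4
Step 9: prey: 36+10-4=42; pred: 4+1-1=4
Step 10: prey: 42+12-5=49; pred: 4+1-1=4
Step 11: prey: 49+14-5=58; pred: 4+1-1=4
Step 12: prey: 58+17-6=69; pred: 4+2-1=5
Step 13: prey: 69+20-10=79; pred: 5+3-2=6
Step 14: prey: 79+23-14=88; pred: 6+4-2=8
Step 15: prey: 88+26-21=93; pred: 8+7-3=12
No extinction within 15 steps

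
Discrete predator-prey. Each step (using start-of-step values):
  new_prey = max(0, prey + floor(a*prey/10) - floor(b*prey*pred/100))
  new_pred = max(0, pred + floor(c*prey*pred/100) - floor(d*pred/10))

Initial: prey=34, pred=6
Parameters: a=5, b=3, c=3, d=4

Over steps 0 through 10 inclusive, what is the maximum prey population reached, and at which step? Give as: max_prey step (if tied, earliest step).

Answer: 54 2

Derivation:
Step 1: prey: 34+17-6=45; pred: 6+6-2=10
Step 2: prey: 45+22-13=54; pred: 10+13-4=19
Step 3: prey: 54+27-30=51; pred: 19+30-7=42
Step 4: prey: 51+25-64=12; pred: 42+64-16=90
Step 5: prey: 12+6-32=0; pred: 90+32-36=86
Step 6: prey: 0+0-0=0; pred: 86+0-34=52
Step 7: prey: 0+0-0=0; pred: 52+0-20=32
Step 8: prey: 0+0-0=0; pred: 32+0-12=20
Step 9: prey: 0+0-0=0; pred: 20+0-8=12
Step 10: prey: 0+0-0=0; pred: 12+0-4=8
Max prey = 54 at step 2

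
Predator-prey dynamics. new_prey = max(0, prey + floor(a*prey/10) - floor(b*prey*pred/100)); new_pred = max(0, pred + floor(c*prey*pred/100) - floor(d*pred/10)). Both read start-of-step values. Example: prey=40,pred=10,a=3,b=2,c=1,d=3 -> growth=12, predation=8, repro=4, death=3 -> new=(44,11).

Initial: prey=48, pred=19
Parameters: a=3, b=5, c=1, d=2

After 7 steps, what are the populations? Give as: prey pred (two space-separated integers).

Answer: 0 9

Derivation:
Step 1: prey: 48+14-45=17; pred: 19+9-3=25
Step 2: prey: 17+5-21=1; pred: 25+4-5=24
Step 3: prey: 1+0-1=0; pred: 24+0-4=20
Step 4: prey: 0+0-0=0; pred: 20+0-4=16
Step 5: prey: 0+0-0=0; pred: 16+0-3=13
Step 6: prey: 0+0-0=0; pred: 13+0-2=11
Step 7: prey: 0+0-0=0; pred: 11+0-2=9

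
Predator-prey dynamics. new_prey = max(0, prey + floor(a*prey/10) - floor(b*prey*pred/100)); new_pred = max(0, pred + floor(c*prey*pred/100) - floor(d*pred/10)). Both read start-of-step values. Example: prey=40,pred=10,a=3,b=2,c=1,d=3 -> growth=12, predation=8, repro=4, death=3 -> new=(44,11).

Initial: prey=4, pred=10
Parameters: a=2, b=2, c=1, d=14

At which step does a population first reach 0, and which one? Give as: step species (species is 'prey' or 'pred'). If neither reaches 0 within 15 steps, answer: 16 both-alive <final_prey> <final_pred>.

Answer: 1 pred

Derivation:
Step 1: prey: 4+0-0=4; pred: 10+0-14=0
First extinction: pred at step 1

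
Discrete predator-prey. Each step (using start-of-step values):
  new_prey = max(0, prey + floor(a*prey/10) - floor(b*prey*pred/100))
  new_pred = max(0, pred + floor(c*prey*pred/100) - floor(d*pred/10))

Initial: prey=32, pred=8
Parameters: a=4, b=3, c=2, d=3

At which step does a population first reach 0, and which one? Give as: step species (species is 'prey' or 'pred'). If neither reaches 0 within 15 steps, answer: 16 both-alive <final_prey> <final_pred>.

Answer: 7 prey

Derivation:
Step 1: prey: 32+12-7=37; pred: 8+5-2=11
Step 2: prey: 37+14-12=39; pred: 11+8-3=16
Step 3: prey: 39+15-18=36; pred: 16+12-4=24
Step 4: prey: 36+14-25=25; pred: 24+17-7=34
Step 5: prey: 25+10-25=10; pred: 34+17-10=41
Step 6: prey: 10+4-12=2; pred: 41+8-12=37
Step 7: prey: 2+0-2=0; pred: 37+1-11=27
First extinction: prey at step 7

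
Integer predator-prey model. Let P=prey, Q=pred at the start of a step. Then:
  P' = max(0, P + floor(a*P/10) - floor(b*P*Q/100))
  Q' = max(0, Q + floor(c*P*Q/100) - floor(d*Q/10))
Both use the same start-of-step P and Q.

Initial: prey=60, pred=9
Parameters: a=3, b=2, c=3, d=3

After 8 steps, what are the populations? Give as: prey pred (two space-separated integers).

Answer: 0 30

Derivation:
Step 1: prey: 60+18-10=68; pred: 9+16-2=23
Step 2: prey: 68+20-31=57; pred: 23+46-6=63
Step 3: prey: 57+17-71=3; pred: 63+107-18=152
Step 4: prey: 3+0-9=0; pred: 152+13-45=120
Step 5: prey: 0+0-0=0; pred: 120+0-36=84
Step 6: prey: 0+0-0=0; pred: 84+0-25=59
Step 7: prey: 0+0-0=0; pred: 59+0-17=42
Step 8: prey: 0+0-0=0; pred: 42+0-12=30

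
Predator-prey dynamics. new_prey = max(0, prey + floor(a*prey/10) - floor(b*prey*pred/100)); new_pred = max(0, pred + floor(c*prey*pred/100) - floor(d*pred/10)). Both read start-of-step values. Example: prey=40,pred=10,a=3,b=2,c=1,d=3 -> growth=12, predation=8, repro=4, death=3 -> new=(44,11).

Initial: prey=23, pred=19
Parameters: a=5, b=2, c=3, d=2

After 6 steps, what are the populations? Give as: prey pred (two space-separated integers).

Answer: 0 59

Derivation:
Step 1: prey: 23+11-8=26; pred: 19+13-3=29
Step 2: prey: 26+13-15=24; pred: 29+22-5=46
Step 3: prey: 24+12-22=14; pred: 46+33-9=70
Step 4: prey: 14+7-19=2; pred: 70+29-14=85
Step 5: prey: 2+1-3=0; pred: 85+5-17=73
Step 6: prey: 0+0-0=0; pred: 73+0-14=59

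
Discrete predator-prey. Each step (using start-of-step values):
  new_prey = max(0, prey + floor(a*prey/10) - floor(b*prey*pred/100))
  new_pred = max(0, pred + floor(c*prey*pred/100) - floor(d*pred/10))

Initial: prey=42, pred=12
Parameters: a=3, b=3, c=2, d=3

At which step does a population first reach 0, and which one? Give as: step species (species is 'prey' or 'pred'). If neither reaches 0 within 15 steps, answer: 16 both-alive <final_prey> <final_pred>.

Step 1: prey: 42+12-15=39; pred: 12+10-3=19
Step 2: prey: 39+11-22=28; pred: 19+14-5=28
Step 3: prey: 28+8-23=13; pred: 28+15-8=35
Step 4: prey: 13+3-13=3; pred: 35+9-10=34
Step 5: prey: 3+0-3=0; pred: 34+2-10=26
First extinction: prey at step 5

Answer: 5 prey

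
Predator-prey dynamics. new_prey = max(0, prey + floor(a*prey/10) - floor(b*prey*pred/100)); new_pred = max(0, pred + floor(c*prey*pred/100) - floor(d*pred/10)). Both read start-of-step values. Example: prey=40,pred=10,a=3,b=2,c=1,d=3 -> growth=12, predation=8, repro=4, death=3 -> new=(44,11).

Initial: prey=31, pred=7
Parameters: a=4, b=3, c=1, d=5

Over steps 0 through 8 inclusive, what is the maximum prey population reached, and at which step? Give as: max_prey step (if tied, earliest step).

Step 1: prey: 31+12-6=37; pred: 7+2-3=6
Step 2: prey: 37+14-6=45; pred: 6+2-3=5
Step 3: prey: 45+18-6=57; pred: 5+2-2=5
Step 4: prey: 57+22-8=71; pred: 5+2-2=5
Step 5: prey: 71+28-10=89; pred: 5+3-2=6
Step 6: prey: 89+35-16=108; pred: 6+5-3=8
Step 7: prey: 108+43-25=126; pred: 8+8-4=12
Step 8: prey: 126+50-45=131; pred: 12+15-6=21
Max prey = 131 at step 8

Answer: 131 8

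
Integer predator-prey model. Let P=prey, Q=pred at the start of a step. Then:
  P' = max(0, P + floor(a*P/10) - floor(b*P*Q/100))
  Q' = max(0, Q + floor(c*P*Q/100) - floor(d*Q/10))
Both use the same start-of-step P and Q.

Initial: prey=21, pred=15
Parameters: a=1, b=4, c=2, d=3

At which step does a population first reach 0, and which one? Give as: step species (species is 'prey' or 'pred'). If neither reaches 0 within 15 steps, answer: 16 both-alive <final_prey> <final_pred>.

Step 1: prey: 21+2-12=11; pred: 15+6-4=17
Step 2: prey: 11+1-7=5; pred: 17+3-5=15
Step 3: prey: 5+0-3=2; pred: 15+1-4=12
Step 4: prey: 2+0-0=2; pred: 12+0-3=9
Step 5: prey: 2+0-0=2; pred: 9+0-2=7
Step 6: prey: 2+0-0=2; pred: 7+0-2=5
Step 7: prey: 2+0-0=2; pred: 5+0-1=4
Step 8: prey: 2+0-0=2; pred: 4+0-1=3
Step 9: prey: 2+0-0=2; pred: 3+0-0=3
Steps 10-15: state stable at prey=2, pred=3 (no change)
No extinction within 15 steps

Answer: 16 both-alive 2 3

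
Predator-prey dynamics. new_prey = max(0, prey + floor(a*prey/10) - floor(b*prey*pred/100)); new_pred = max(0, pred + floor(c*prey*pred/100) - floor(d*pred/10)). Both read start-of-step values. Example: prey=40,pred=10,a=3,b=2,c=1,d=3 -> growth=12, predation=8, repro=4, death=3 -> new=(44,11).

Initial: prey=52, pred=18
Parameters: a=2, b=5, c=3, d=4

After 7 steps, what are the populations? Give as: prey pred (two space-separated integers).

Answer: 0 4

Derivation:
Step 1: prey: 52+10-46=16; pred: 18+28-7=39
Step 2: prey: 16+3-31=0; pred: 39+18-15=42
Step 3: prey: 0+0-0=0; pred: 42+0-16=26
Step 4: prey: 0+0-0=0; pred: 26+0-10=16
Step 5: prey: 0+0-0=0; pred: 16+0-6=10
Step 6: prey: 0+0-0=0; pred: 10+0-4=6
Step 7: prey: 0+0-0=0; pred: 6+0-2=4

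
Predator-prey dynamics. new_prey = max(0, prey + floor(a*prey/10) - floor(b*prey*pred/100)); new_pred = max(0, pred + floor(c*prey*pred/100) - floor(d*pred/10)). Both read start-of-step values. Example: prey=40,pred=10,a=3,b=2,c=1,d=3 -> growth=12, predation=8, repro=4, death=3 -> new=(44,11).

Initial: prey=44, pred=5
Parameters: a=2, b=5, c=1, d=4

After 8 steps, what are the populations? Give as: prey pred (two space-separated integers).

Step 1: prey: 44+8-11=41; pred: 5+2-2=5
Step 2: prey: 41+8-10=39; pred: 5+2-2=5
Step 3: prey: 39+7-9=37; pred: 5+1-2=4
Step 4: prey: 37+7-7=37; pred: 4+1-1=4
Step 5: prey: 37+7-7=37; pred: 4+1-1=4
Step 6: prey: 37+7-7=37; pred: 4+1-1=4
Step 7: prey: 37+7-7=37; pred: 4+1-1=4
Step 8: prey: 37+7-7=37; pred: 4+1-1=4

Answer: 37 4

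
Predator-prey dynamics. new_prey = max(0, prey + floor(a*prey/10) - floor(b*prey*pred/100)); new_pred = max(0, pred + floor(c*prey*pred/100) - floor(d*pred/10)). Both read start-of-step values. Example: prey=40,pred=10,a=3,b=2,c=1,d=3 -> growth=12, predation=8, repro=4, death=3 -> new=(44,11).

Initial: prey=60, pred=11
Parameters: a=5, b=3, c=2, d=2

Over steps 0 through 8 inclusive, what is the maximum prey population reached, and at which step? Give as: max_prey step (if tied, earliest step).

Answer: 71 1

Derivation:
Step 1: prey: 60+30-19=71; pred: 11+13-2=22
Step 2: prey: 71+35-46=60; pred: 22+31-4=49
Step 3: prey: 60+30-88=2; pred: 49+58-9=98
Step 4: prey: 2+1-5=0; pred: 98+3-19=82
Step 5: prey: 0+0-0=0; pred: 82+0-16=66
Step 6: prey: 0+0-0=0; pred: 66+0-13=53
Step 7: prey: 0+0-0=0; pred: 53+0-10=43
Step 8: prey: 0+0-0=0; pred: 43+0-8=35
Max prey = 71 at step 1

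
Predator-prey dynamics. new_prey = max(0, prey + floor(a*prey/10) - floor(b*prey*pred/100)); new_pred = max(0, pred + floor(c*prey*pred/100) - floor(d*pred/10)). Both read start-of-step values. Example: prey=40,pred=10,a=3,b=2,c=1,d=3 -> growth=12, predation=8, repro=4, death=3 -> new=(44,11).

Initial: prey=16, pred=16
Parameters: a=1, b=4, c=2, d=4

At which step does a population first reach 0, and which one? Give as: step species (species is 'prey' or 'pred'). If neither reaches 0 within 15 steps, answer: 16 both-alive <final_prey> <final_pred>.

Step 1: prey: 16+1-10=7; pred: 16+5-6=15
Step 2: prey: 7+0-4=3; pred: 15+2-6=11
Step 3: prey: 3+0-1=2; pred: 11+0-4=7
Step 4: prey: 2+0-0=2; pred: 7+0-2=5
Step 5: prey: 2+0-0=2; pred: 5+0-2=3
Step 6: prey: 2+0-0=2; pred: 3+0-1=2
Step 7: prey: 2+0-0=2; pred: 2+0-0=2
Steps 8-15: state stable at prey=2, pred=2 (no change)
No extinction within 15 steps

Answer: 16 both-alive 2 2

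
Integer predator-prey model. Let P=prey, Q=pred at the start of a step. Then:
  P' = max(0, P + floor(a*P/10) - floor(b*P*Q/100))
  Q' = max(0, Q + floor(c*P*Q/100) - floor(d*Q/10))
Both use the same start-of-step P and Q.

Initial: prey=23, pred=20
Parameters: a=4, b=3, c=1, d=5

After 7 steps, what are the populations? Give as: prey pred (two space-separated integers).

Step 1: prey: 23+9-13=19; pred: 20+4-10=14
Step 2: prey: 19+7-7=19; pred: 14+2-7=9
Step 3: prey: 19+7-5=21; pred: 9+1-4=6
Step 4: prey: 21+8-3=26; pred: 6+1-3=4
Step 5: prey: 26+10-3=33; pred: 4+1-2=3
Step 6: prey: 33+13-2=44; pred: 3+0-1=2
Step 7: prey: 44+17-2=59; pred: 2+0-1=1

Answer: 59 1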